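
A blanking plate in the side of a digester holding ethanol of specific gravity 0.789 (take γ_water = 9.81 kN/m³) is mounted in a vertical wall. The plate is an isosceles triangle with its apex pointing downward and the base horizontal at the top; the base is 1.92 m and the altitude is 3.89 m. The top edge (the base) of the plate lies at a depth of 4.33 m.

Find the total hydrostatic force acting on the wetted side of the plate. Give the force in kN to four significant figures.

γ = 0.789 × 9.81 = 7.74009 kN/m³.
With the apex down, the centroid sits h/3 = 3.89/3 = 1.29667 m below the base (the top edge), so the centroid depth is h_c = 4.33 + 1.29667 = 5.62667 m.
A = ½ × 1.92 × 3.89 = 3.7344 m².
Resultant F = γ·h_c·A = 7.74009 × 5.62667 × 3.7344 = 162.637 kN.

F ≈ 162.6 kN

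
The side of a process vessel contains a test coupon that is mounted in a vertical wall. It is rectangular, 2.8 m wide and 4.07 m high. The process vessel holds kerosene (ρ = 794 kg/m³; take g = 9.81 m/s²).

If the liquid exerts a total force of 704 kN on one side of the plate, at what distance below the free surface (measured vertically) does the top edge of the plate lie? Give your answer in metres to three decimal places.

d_top ≈ 5.896 m

γ = ρg = 794 × 9.81 / 1000 = 7.78914 kN/m³.
A = 2.8 × 4.07 = 11.396 m².
From F = γ·h_c·A, the centroid depth is h_c = 704/(7.78914 × 11.396) = 7.93105 m.
The centroid lies 4.07/2 = 2.035 m below the top edge, so the top edge sits at h_top = 7.93105 − 2.035 = 5.89605 m below the surface.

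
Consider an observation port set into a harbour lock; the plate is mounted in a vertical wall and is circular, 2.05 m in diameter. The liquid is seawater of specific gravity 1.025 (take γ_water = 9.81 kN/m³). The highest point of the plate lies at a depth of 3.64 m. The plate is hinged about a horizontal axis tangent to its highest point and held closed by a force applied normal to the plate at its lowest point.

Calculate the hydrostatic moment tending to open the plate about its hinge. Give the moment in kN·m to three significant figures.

γ = 1.025 × 9.81 = 10.05525 kN/m³.
The centroid is at the centre, 1.025 m below the top of the plate, so the centroid depth is h_c = 3.64 + 1.025 = 4.665 m.
A = π(1.025)² = 3.30064 m².
Resultant F = γ·h_c·A = 10.05525 × 4.665 × 3.30064 = 154.826 kN.
I_c = πr⁴/4 = π × 1.025⁴/4 = 0.866933 m⁴.
Centre of pressure: y_p = y_c + I_c/(y_c·A) = 4.665 + 0.866933/(4.665 × 3.30064) = 4.665 + 0.0563035 = 4.7213 m along the plane.
The resultant acts 1.025 + 0.0563035 = 1.0813 m (along the plate) below the hinge at the top edge, so the moment about the hinge is M = F × 1.0813 = 154.826 × 1.0813 = 167.413 kN·m.

M ≈ 167 kN·m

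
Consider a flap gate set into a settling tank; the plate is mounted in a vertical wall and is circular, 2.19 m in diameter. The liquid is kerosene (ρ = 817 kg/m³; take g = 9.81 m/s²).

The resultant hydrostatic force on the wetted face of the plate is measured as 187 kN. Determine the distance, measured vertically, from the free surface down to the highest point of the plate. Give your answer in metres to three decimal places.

γ = ρg = 817 × 9.81 / 1000 = 8.01477 kN/m³.
A = π(1.095)² = 3.76685 m².
From F = γ·h_c·A, the centroid depth is h_c = 187/(8.01477 × 3.76685) = 6.19401 m.
The centroid is at the centre, 1.095 m below the top of the plate, so the highest point sits at h_top = 6.19401 − 1.095 = 5.09901 m below the surface.

d_top ≈ 5.099 m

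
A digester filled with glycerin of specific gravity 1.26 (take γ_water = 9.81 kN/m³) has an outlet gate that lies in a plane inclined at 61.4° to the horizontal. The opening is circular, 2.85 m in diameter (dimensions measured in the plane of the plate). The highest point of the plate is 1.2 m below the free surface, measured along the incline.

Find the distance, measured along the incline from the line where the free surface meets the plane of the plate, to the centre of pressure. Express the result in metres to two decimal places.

γ = 1.26 × 9.81 = 12.3606 kN/m³.
Let θ = 61.4° be the plate's angle to the horizontal; measure y along the incline from where the plane meets the free surface. Vertical depth h = y·sinθ with sinθ = 0.877983.
The centroid is at the centre, 1.425 m below the top of the plate, so y_c = 1.2 + 1.425 = 2.625 m and h_c = 2.625 × 0.877983 = 2.30471 m.
A = π(1.425)² = 6.3794 m².
Resultant F = γ·h_c·A = 12.3606 × 2.30471 × 6.3794 = 181.734 kN.
I_c = πr⁴/4 = π × 1.425⁴/4 = 3.23854 m⁴.
Centre of pressure: y_p = y_c + I_c/(y_c·A) = 2.625 + 3.23854/(2.625 × 6.3794) = 2.625 + 0.193393 = 2.81839 m along the plane.

y_p = 2.82 m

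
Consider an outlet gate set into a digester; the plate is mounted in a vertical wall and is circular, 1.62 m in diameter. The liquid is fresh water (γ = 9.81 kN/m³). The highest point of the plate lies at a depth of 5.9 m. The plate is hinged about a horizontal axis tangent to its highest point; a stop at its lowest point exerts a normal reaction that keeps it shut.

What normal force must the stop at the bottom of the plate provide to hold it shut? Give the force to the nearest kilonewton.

P ≈ 70 kN

γ = 9.81 kN/m³.
The centroid is at the centre, 0.81 m below the top of the plate, so the centroid depth is h_c = 5.9 + 0.81 = 6.71 m.
A = π(0.81)² = 2.0612 m².
Resultant F = γ·h_c·A = 9.81 × 6.71 × 2.0612 = 135.679 kN.
I_c = πr⁴/4 = π × 0.81⁴/4 = 0.338088 m⁴.
Centre of pressure: y_p = y_c + I_c/(y_c·A) = 6.71 + 0.338088/(6.71 × 2.0612) = 6.71 + 0.0244448 = 6.73444 m along the plane.
The resultant acts 0.81 + 0.0244448 = 0.834445 m (along the plate) below the hinge at the top edge, so the moment about the hinge is M = F × 0.834445 = 135.679 × 0.834445 = 113.217 kN·m.
A normal force at the bottom, 1.62 m from the hinge, must supply this moment: P = 113.217/1.62 = 69.887 kN.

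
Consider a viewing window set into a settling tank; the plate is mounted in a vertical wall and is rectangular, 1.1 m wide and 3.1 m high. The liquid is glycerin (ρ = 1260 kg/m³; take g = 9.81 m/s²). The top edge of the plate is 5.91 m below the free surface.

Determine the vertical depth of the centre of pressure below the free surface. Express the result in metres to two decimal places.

γ = ρg = 1260 × 9.81 / 1000 = 12.3606 kN/m³.
The centroid lies 3.1/2 = 1.55 m below the top edge, so the centroid depth is h_c = 5.91 + 1.55 = 7.46 m.
A = 1.1 × 3.1 = 3.41 m².
Resultant F = γ·h_c·A = 12.3606 × 7.46 × 3.41 = 314.436 kN.
I_c = b·h³/12 = 1.1 × 3.1³/12 = 2.73084 m⁴.
Centre of pressure: y_p = y_c + I_c/(y_c·A) = 7.46 + 2.73084/(7.46 × 3.41) = 7.46 + 0.10735 = 7.56735 m along the plane.

h_p = 7.57 m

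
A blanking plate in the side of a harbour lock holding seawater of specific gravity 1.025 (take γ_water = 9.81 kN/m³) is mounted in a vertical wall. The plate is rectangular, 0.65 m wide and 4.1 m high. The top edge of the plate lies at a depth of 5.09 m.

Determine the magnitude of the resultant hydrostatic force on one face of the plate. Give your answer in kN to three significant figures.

F ≈ 191 kN

γ = 1.025 × 9.81 = 10.05525 kN/m³.
The centroid lies 4.1/2 = 2.05 m below the top edge, so the centroid depth is h_c = 5.09 + 2.05 = 7.14 m.
A = 0.65 × 4.1 = 2.665 m².
Resultant F = γ·h_c·A = 10.05525 × 7.14 × 2.665 = 191.332 kN.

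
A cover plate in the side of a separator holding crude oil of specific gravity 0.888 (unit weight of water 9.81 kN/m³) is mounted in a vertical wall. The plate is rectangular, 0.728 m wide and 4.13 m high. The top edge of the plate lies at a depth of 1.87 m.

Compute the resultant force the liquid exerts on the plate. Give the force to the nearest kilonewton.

γ = 0.888 × 9.81 = 8.71128 kN/m³.
The centroid lies 4.13/2 = 2.065 m below the top edge, so the centroid depth is h_c = 1.87 + 2.065 = 3.935 m.
A = 0.728 × 4.13 = 3.00664 m².
Resultant F = γ·h_c·A = 8.71128 × 3.935 × 3.00664 = 103.064 kN.

F ≈ 103 kN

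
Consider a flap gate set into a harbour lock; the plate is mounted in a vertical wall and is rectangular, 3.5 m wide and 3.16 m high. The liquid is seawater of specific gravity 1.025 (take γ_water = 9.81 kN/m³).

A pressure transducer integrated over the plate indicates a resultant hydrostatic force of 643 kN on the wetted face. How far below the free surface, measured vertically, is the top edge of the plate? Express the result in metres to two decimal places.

γ = 1.025 × 9.81 = 10.05525 kN/m³.
A = 3.5 × 3.16 = 11.06 m².
From F = γ·h_c·A, the centroid depth is h_c = 643/(10.05525 × 11.06) = 5.7818 m.
The centroid lies 3.16/2 = 1.58 m below the top edge, so the top edge sits at h_top = 5.7818 − 1.58 = 4.2018 m below the surface.

d_top ≈ 4.20 m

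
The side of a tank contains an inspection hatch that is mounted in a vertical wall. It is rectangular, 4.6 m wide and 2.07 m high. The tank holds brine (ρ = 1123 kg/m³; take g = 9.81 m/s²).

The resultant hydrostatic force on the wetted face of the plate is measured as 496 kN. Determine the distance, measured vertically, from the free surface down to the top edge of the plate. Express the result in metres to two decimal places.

γ = ρg = 1123 × 9.81 / 1000 = 11.01663 kN/m³.
A = 4.6 × 2.07 = 9.522 m².
From F = γ·h_c·A, the centroid depth is h_c = 496/(11.01663 × 9.522) = 4.7283 m.
The centroid lies 2.07/2 = 1.035 m below the top edge, so the top edge sits at h_top = 4.7283 − 1.035 = 3.6933 m below the surface.

d_top ≈ 3.69 m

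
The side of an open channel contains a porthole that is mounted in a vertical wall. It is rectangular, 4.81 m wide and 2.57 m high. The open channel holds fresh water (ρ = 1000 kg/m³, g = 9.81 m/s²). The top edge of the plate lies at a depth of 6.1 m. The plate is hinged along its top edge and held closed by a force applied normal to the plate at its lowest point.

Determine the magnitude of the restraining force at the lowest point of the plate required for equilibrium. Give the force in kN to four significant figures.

γ = ρg = 1000 × 9.81 = 9810 N/m³ = 9.81 kN/m³.
The centroid lies 2.57/2 = 1.285 m below the top edge, so the centroid depth is h_c = 6.1 + 1.285 = 7.385 m.
A = 4.81 × 2.57 = 12.3617 m².
Resultant F = γ·h_c·A = 9.81 × 7.385 × 12.3617 = 895.566 kN.
I_c = b·h³/12 = 4.81 × 2.57³/12 = 6.80398 m⁴.
Centre of pressure: y_p = y_c + I_c/(y_c·A) = 7.385 + 6.80398/(7.385 × 12.3617) = 7.385 + 0.0745306 = 7.45953 m along the plane.
The resultant acts 1.285 + 0.0745306 = 1.35953 m (along the plate) below the hinge at the top edge, so the moment about the hinge is M = F × 1.35953 = 895.566 × 1.35953 = 1217.55 kN·m.
A normal force at the bottom, 2.57 m from the hinge, must supply this moment: P = 1217.55/2.57 = 473.755 kN.

P ≈ 473.8 kN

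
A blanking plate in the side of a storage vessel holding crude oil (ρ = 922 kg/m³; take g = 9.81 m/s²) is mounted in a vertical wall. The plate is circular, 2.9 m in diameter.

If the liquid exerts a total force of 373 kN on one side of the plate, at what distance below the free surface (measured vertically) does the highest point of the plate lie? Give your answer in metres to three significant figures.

d_top ≈ 4.79 m

γ = ρg = 922 × 9.81 / 1000 = 9.04482 kN/m³.
A = π(1.45)² = 6.6052 m².
From F = γ·h_c·A, the centroid depth is h_c = 373/(9.04482 × 6.6052) = 6.24343 m.
The centroid is at the centre, 1.45 m below the top of the plate, so the highest point sits at h_top = 6.24343 − 1.45 = 4.79343 m below the surface.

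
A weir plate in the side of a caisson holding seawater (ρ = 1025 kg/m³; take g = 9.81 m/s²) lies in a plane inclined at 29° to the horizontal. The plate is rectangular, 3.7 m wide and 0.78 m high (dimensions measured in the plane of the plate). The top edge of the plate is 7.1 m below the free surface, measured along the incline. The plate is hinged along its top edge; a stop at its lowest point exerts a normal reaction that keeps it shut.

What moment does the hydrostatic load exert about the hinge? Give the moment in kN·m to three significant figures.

M ≈ 41.8 kN·m

γ = ρg = 1025 × 9.81 / 1000 = 10.05525 kN/m³.
Let θ = 29° be the plate's angle to the horizontal; measure y along the incline from where the plane meets the free surface. Vertical depth h = y·sinθ with sinθ = 0.484810.
The centroid lies 0.78/2 = 0.39 m below the top edge, so y_c = 7.1 + 0.39 = 7.49 m and h_c = 7.49 × 0.484810 = 3.63123 m.
A = 3.7 × 0.78 = 2.886 m².
Resultant F = γ·h_c·A = 10.05525 × 3.63123 × 2.886 = 105.376 kN.
I_c = b·h³/12 = 3.7 × 0.78³/12 = 0.14632 m⁴.
Centre of pressure: y_p = y_c + I_c/(y_c·A) = 7.49 + 0.14632/(7.49 × 2.886) = 7.49 + 0.00676902 = 7.49677 m along the plane.
The resultant acts 0.39 + 0.00676902 = 0.396769 m (along the plate) below the hinge at the top edge, so the moment about the hinge is M = F × 0.396769 = 105.376 × 0.396769 = 41.8099 kN·m.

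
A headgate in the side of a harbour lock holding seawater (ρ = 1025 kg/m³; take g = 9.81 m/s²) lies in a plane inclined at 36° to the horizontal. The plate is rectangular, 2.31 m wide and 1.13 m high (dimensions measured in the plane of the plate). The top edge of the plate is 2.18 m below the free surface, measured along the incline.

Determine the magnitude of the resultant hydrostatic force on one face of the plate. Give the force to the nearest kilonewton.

F ≈ 42 kN

γ = ρg = 1025 × 9.81 / 1000 = 10.05525 kN/m³.
Let θ = 36° be the plate's angle to the horizontal; measure y along the incline from where the plane meets the free surface. Vertical depth h = y·sinθ with sinθ = 0.587785.
The centroid lies 1.13/2 = 0.565 m below the top edge, so y_c = 2.18 + 0.565 = 2.745 m and h_c = 2.745 × 0.587785 = 1.61347 m.
A = 2.31 × 1.13 = 2.6103 m².
Resultant F = γ·h_c·A = 10.05525 × 1.61347 × 2.6103 = 42.3491 kN.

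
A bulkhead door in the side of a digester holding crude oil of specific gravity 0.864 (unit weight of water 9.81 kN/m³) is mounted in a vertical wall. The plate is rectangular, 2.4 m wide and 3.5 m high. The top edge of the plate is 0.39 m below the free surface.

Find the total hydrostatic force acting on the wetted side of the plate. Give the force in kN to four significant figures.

F ≈ 152.4 kN

γ = 0.864 × 9.81 = 8.47584 kN/m³.
The centroid lies 3.5/2 = 1.75 m below the top edge, so the centroid depth is h_c = 0.39 + 1.75 = 2.14 m.
A = 2.4 × 3.5 = 8.4 m².
Resultant F = γ·h_c·A = 8.47584 × 2.14 × 8.4 = 152.362 kN.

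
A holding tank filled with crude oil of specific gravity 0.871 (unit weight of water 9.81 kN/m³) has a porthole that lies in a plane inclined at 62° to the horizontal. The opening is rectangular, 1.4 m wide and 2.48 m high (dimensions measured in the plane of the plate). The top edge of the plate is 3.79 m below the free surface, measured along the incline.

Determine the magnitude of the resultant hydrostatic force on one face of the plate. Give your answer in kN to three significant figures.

γ = 0.871 × 9.81 = 8.54451 kN/m³.
Let θ = 62° be the plate's angle to the horizontal; measure y along the incline from where the plane meets the free surface. Vertical depth h = y·sinθ with sinθ = 0.882948.
The centroid lies 2.48/2 = 1.24 m below the top edge, so y_c = 3.79 + 1.24 = 5.03 m and h_c = 5.03 × 0.882948 = 4.44123 m.
A = 1.4 × 2.48 = 3.472 m².
Resultant F = γ·h_c·A = 8.54451 × 4.44123 × 3.472 = 131.756 kN.

F ≈ 132 kN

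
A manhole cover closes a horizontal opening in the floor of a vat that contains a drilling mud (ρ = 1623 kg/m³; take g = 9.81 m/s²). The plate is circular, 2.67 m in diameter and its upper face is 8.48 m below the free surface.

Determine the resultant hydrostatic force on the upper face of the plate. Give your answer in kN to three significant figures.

F ≈ 756 kN

γ = ρg = 1623 × 9.81 / 1000 = 15.92163 kN/m³.
The plate is horizontal, so pressure is uniform at p = γ·h = 15.92163 × 8.48 = 135.015 kN/m².
A = π(1.335)² = 5.59902 m².
F = p·A = 135.015 × 5.59902 = 755.952 kN.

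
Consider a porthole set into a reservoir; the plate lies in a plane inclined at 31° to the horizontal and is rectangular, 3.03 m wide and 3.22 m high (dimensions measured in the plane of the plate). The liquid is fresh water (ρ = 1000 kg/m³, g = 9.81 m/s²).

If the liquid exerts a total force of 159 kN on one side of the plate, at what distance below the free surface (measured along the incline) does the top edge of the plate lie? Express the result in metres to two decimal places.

y_top ≈ 1.62 m

γ = ρg = 1000 × 9.81 = 9810 N/m³ = 9.81 kN/m³.
A = 3.03 × 3.22 = 9.7566 m².
From F = γ·h_c·A, the centroid depth is h_c = 159/(9.81 × 9.7566) = 1.66123 m.
Let θ = 31° be the plate's angle to the horizontal; measure y along the incline from where the plane meets the free surface. Vertical depth h = y·sinθ with sinθ = 0.515038.
Along the incline, y_c = h_c/sinθ = 1.66123/0.515038 = 3.22545 m.
The centroid lies 3.22/2 = 1.61 m below the top edge, so the top edge sits at y_top = 3.22545 − 1.61 = 1.61545 m along the incline.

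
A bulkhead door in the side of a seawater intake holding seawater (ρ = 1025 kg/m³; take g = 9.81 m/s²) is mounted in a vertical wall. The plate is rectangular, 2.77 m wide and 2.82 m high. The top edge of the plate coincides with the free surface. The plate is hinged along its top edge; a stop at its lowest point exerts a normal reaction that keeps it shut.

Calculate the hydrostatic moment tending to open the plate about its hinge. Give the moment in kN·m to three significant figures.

γ = ρg = 1025 × 9.81 / 1000 = 10.05525 kN/m³.
The centroid lies 2.82/2 = 1.41 m below the top edge, so the centroid depth is h_c = 1.41 m.
A = 2.77 × 2.82 = 7.8114 m².
Resultant F = γ·h_c·A = 10.05525 × 1.41 × 7.8114 = 110.749 kN.
I_c = b·h³/12 = 2.77 × 2.82³/12 = 5.17661 m⁴.
Centre of pressure: y_p = y_c + I_c/(y_c·A) = 1.41 + 5.17661/(1.41 × 7.8114) = 1.41 + 0.47 = 1.88 m along the plane.
The resultant acts 1.41 + 0.47 = 1.88 m (along the plate) below the hinge at the top edge, so the moment about the hinge is M = F × 1.88 = 110.749 × 1.88 = 208.208 kN·m.

M ≈ 208 kN·m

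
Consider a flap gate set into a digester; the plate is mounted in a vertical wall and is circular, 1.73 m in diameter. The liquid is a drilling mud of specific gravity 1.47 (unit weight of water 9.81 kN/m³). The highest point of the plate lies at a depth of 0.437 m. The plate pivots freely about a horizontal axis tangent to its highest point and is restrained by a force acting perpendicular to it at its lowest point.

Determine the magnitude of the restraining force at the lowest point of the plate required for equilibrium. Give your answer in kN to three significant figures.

P ≈ 25.7 kN

γ = 1.47 × 9.81 = 14.4207 kN/m³.
The centroid is at the centre, 0.865 m below the top of the plate, so the centroid depth is h_c = 0.437 + 0.865 = 1.302 m.
A = π(0.865)² = 2.35062 m².
Resultant F = γ·h_c·A = 14.4207 × 1.302 × 2.35062 = 44.1347 kN.
I_c = πr⁴/4 = π × 0.865⁴/4 = 0.439698 m⁴.
Centre of pressure: y_p = y_c + I_c/(y_c·A) = 1.302 + 0.439698/(1.302 × 2.35062) = 1.302 + 0.143668 = 1.44567 m along the plane.
The resultant acts 0.865 + 0.143668 = 1.00867 m (along the plate) below the hinge at the top edge, so the moment about the hinge is M = F × 1.00867 = 44.1347 × 1.00867 = 44.5173 kN·m.
A normal force at the bottom, 1.73 m from the hinge, must supply this moment: P = 44.5173/1.73 = 25.7325 kN.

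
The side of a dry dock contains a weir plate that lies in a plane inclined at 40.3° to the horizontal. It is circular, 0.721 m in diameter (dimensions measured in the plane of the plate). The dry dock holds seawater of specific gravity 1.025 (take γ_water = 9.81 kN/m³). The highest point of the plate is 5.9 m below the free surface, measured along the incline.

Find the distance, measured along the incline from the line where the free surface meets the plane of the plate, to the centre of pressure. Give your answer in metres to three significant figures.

y_p = 6.27 m

γ = 1.025 × 9.81 = 10.05525 kN/m³.
Let θ = 40.3° be the plate's angle to the horizontal; measure y along the incline from where the plane meets the free surface. Vertical depth h = y·sinθ with sinθ = 0.646790.
The centroid is at the centre, 0.3605 m below the top of the plate, so y_c = 5.9 + 0.3605 = 6.2605 m and h_c = 6.2605 × 0.646790 = 4.04923 m.
A = π(0.3605)² = 0.408282 m².
Resultant F = γ·h_c·A = 10.05525 × 4.04923 × 0.408282 = 16.6236 kN.
I_c = πr⁴/4 = π × 0.3605⁴/4 = 0.0132651 m⁴.
Centre of pressure: y_p = y_c + I_c/(y_c·A) = 6.2605 + 0.0132651/(6.2605 × 0.408282) = 6.2605 + 0.00518969 = 6.26569 m along the plane.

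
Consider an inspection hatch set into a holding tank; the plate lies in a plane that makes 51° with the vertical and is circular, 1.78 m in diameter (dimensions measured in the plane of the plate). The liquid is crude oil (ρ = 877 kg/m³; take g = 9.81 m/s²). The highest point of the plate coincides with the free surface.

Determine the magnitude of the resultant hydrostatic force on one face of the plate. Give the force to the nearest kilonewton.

γ = ρg = 877 × 9.81 / 1000 = 8.60337 kN/m³.
The plate makes 51° with the vertical, i.e. θ = 90° − 51° = 39° to the horizontal. Measuring y along the incline from the free-surface line, vertical depth h = y·sinθ with sinθ = 0.629320.
The centroid is at the centre, 0.89 m below the top of the plate, so y_c = 0.89 m and h_c = 0.89 × 0.629320 = 0.560095 m.
A = π(0.89)² = 2.48846 m².
Resultant F = γ·h_c·A = 8.60337 × 0.560095 × 2.48846 = 11.9912 kN.

F ≈ 12 kN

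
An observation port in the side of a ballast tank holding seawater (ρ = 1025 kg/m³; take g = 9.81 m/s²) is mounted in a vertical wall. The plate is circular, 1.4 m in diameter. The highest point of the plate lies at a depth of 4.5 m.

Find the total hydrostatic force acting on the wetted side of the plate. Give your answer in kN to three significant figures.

γ = ρg = 1025 × 9.81 / 1000 = 10.05525 kN/m³.
The centroid is at the centre, 0.7 m below the top of the plate, so the centroid depth is h_c = 4.5 + 0.7 = 5.2 m.
A = π(0.7)² = 1.53938 m².
Resultant F = γ·h_c·A = 10.05525 × 5.2 × 1.53938 = 80.49 kN.

F ≈ 80.5 kN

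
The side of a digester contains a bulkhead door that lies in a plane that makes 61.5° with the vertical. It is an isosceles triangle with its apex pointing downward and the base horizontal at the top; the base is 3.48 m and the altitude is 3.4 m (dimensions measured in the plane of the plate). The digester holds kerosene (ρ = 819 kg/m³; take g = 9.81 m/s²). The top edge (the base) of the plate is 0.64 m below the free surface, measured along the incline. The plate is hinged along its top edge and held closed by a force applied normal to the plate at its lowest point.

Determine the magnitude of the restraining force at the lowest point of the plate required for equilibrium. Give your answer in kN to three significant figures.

P ≈ 17.7 kN

γ = ρg = 819 × 9.81 / 1000 = 8.03439 kN/m³.
The plate makes 61.5° with the vertical, i.e. θ = 90° − 61.5° = 28.5° to the horizontal. Measuring y along the incline from the free-surface line, vertical depth h = y·sinθ with sinθ = 0.477159.
With the apex down, the centroid sits h/3 = 3.4/3 = 1.13333 m below the base (the top edge), so y_c = 0.64 + 1.13333 = 1.77333 m and h_c = 1.77333 × 0.477159 = 0.84616 m.
A = ½ × 3.48 × 3.4 = 5.916 m².
Resultant F = γ·h_c·A = 8.03439 × 0.84616 × 5.916 = 40.2192 kN.
I_c = b·h³/36 = 3.48 × 3.4³/36 = 3.79939 m⁴.
Centre of pressure: y_p = y_c + I_c/(y_c·A) = 1.77333 + 3.79939/(1.77333 × 5.916) = 1.77333 + 0.362156 = 2.13549 m along the plane.
The resultant acts 1.13333 + 0.362156 = 1.49549 m (along the plate) below the hinge at the top edge, so the moment about the hinge is M = F × 1.49549 = 40.2192 × 1.49549 = 60.1474 kN·m.
A normal force at the bottom, 3.4 m from the hinge, must supply this moment: P = 60.1474/3.4 = 17.6904 kN.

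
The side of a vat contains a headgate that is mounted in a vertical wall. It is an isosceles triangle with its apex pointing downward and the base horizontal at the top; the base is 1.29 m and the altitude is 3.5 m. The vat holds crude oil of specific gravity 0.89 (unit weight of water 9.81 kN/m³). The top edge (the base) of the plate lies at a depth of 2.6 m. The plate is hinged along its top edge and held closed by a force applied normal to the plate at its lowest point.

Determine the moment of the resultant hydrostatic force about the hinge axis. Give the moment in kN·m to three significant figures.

M ≈ 100 kN·m

γ = 0.89 × 9.81 = 8.7309 kN/m³.
With the apex down, the centroid sits h/3 = 3.5/3 = 1.16667 m below the base (the top edge), so the centroid depth is h_c = 2.6 + 1.16667 = 3.76667 m.
A = ½ × 1.29 × 3.5 = 2.2575 m².
Resultant F = γ·h_c·A = 8.7309 × 3.76667 × 2.2575 = 74.2411 kN.
I_c = b·h³/36 = 1.29 × 3.5³/36 = 1.53635 m⁴.
Centre of pressure: y_p = y_c + I_c/(y_c·A) = 3.76667 + 1.53635/(3.76667 × 2.2575) = 3.76667 + 0.180678 = 3.94735 m along the plane.
The resultant acts 1.16667 + 0.180678 = 1.34735 m (along the plate) below the hinge at the top edge, so the moment about the hinge is M = F × 1.34735 = 74.2411 × 1.34735 = 100.029 kN·m.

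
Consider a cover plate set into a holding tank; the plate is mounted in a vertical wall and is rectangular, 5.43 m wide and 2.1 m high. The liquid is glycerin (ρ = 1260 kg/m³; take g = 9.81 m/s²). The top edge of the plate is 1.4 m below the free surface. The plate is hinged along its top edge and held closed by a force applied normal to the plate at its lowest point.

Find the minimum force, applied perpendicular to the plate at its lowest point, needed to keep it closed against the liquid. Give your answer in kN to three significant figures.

P ≈ 197 kN

γ = ρg = 1260 × 9.81 / 1000 = 12.3606 kN/m³.
The centroid lies 2.1/2 = 1.05 m below the top edge, so the centroid depth is h_c = 1.4 + 1.05 = 2.45 m.
A = 5.43 × 2.1 = 11.403 m².
Resultant F = γ·h_c·A = 12.3606 × 2.45 × 11.403 = 345.322 kN.
I_c = b·h³/12 = 5.43 × 2.1³/12 = 4.1906 m⁴.
Centre of pressure: y_p = y_c + I_c/(y_c·A) = 2.45 + 4.1906/(2.45 × 11.403) = 2.45 + 0.15 = 2.6 m along the plane.
The resultant acts 1.05 + 0.15 = 1.2 m (along the plate) below the hinge at the top edge, so the moment about the hinge is M = F × 1.2 = 345.322 × 1.2 = 414.386 kN·m.
A normal force at the bottom, 2.1 m from the hinge, must supply this moment: P = 414.386/2.1 = 197.327 kN.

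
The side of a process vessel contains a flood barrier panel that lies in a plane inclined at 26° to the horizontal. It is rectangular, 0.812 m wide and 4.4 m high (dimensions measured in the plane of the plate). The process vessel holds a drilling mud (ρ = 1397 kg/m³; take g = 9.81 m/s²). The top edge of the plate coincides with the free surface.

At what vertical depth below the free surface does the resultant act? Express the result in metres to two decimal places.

γ = ρg = 1397 × 9.81 / 1000 = 13.70457 kN/m³.
Let θ = 26° be the plate's angle to the horizontal; measure y along the incline from where the plane meets the free surface. Vertical depth h = y·sinθ with sinθ = 0.438371.
The centroid lies 4.4/2 = 2.2 m below the top edge, so y_c = 2.2 m and h_c = 2.2 × 0.438371 = 0.964416 m.
A = 0.812 × 4.4 = 3.5728 m².
Resultant F = γ·h_c·A = 13.70457 × 0.964416 × 3.5728 = 47.2214 kN.
I_c = b·h³/12 = 0.812 × 4.4³/12 = 5.76412 m⁴.
Centre of pressure: y_p = y_c + I_c/(y_c·A) = 2.2 + 5.76412/(2.2 × 3.5728) = 2.2 + 0.733334 = 2.93333 m along the plane.
Vertically, h_p = y_p·sinθ = 2.93333 × 0.438371 = 1.28589 m.

h_p = 1.29 m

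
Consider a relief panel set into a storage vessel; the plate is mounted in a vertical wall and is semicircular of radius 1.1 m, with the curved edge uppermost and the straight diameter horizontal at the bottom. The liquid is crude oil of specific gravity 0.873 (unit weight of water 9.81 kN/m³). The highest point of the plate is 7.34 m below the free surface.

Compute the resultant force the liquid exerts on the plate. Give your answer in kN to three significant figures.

γ = 0.873 × 9.81 = 8.56413 kN/m³.
The centroid lies 4r/(3π) = 0.466854 m above the diameter, so r − 4r/(3π) = 1.1 − 0.466854 = 0.633146 m below the topmost point, so the centroid depth is h_c = 7.34 + 0.633146 = 7.97315 m.
A = πr²/2 = π × 1.1²/2 = 1.90066 m².
Resultant F = γ·h_c·A = 8.56413 × 7.97315 × 1.90066 = 129.783 kN.

F ≈ 130 kN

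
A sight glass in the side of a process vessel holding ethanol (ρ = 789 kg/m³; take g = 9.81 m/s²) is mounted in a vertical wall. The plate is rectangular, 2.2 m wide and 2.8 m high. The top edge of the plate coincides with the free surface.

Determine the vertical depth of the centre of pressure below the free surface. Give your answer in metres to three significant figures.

h_p = 1.87 m

γ = ρg = 789 × 9.81 / 1000 = 7.74009 kN/m³.
The centroid lies 2.8/2 = 1.4 m below the top edge, so the centroid depth is h_c = 1.4 m.
A = 2.2 × 2.8 = 6.16 m².
Resultant F = γ·h_c·A = 7.74009 × 1.4 × 6.16 = 66.7505 kN.
I_c = b·h³/12 = 2.2 × 2.8³/12 = 4.02453 m⁴.
Centre of pressure: y_p = y_c + I_c/(y_c·A) = 1.4 + 4.02453/(1.4 × 6.16) = 1.4 + 0.466666 = 1.86667 m along the plane.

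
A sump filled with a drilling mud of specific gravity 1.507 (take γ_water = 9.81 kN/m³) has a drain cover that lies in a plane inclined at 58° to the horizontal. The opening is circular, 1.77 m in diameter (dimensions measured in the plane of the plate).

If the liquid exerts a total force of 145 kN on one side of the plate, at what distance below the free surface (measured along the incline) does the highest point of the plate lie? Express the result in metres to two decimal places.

γ = 1.507 × 9.81 = 14.78367 kN/m³.
A = π(0.885)² = 2.46057 m².
From F = γ·h_c·A, the centroid depth is h_c = 145/(14.78367 × 2.46057) = 3.98612 m.
Let θ = 58° be the plate's angle to the horizontal; measure y along the incline from where the plane meets the free surface. Vertical depth h = y·sinθ with sinθ = 0.848048.
Along the incline, y_c = h_c/sinθ = 3.98612/0.848048 = 4.70035 m.
The centroid is at the centre, 0.885 m below the top of the plate, so the highest point sits at y_top = 4.70035 − 0.885 = 3.81535 m along the incline.

y_top ≈ 3.82 m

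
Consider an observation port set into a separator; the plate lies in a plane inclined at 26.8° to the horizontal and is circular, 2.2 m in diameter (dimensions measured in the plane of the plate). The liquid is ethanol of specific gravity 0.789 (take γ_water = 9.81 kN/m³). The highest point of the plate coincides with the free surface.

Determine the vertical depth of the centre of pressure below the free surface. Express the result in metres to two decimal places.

h_p = 0.62 m

γ = 0.789 × 9.81 = 7.74009 kN/m³.
Let θ = 26.8° be the plate's angle to the horizontal; measure y along the incline from where the plane meets the free surface. Vertical depth h = y·sinθ with sinθ = 0.450878.
The centroid is at the centre, 1.1 m below the top of the plate, so y_c = 1.1 m and h_c = 1.1 × 0.450878 = 0.495966 m.
A = π(1.1)² = 3.80133 m².
Resultant F = γ·h_c·A = 7.74009 × 0.495966 × 3.80133 = 14.5926 kN.
I_c = πr⁴/4 = π × 1.1⁴/4 = 1.1499 m⁴.
Centre of pressure: y_p = y_c + I_c/(y_c·A) = 1.1 + 1.1499/(1.1 × 3.80133) = 1.1 + 0.274999 = 1.375 m along the plane.
Vertically, h_p = y_p·sinθ = 1.375 × 0.450878 = 0.619957 m.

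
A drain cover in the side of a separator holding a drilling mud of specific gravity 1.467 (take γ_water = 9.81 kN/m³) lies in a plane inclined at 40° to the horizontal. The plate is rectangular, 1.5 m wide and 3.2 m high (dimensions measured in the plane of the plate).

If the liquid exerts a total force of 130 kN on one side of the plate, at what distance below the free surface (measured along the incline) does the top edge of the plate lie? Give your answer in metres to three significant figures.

y_top ≈ 1.33 m

γ = 1.467 × 9.81 = 14.39127 kN/m³.
A = 1.5 × 3.2 = 4.8 m².
From F = γ·h_c·A, the centroid depth is h_c = 130/(14.39127 × 4.8) = 1.88193 m.
Let θ = 40° be the plate's angle to the horizontal; measure y along the incline from where the plane meets the free surface. Vertical depth h = y·sinθ with sinθ = 0.642788.
Along the incline, y_c = h_c/sinθ = 1.88193/0.642788 = 2.92776 m.
The centroid lies 3.2/2 = 1.6 m below the top edge, so the top edge sits at y_top = 2.92776 − 1.6 = 1.32776 m along the incline.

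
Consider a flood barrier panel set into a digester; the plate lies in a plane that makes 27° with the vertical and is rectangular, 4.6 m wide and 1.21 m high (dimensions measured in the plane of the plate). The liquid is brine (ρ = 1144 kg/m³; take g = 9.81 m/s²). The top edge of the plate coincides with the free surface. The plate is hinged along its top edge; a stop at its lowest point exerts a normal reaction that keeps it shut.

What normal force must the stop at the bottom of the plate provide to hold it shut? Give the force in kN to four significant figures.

γ = ρg = 1144 × 9.81 / 1000 = 11.22264 kN/m³.
The plate makes 27° with the vertical, i.e. θ = 90° − 27° = 63° to the horizontal. Measuring y along the incline from the free-surface line, vertical depth h = y·sinθ with sinθ = 0.891007.
The centroid lies 1.21/2 = 0.605 m below the top edge, so y_c = 0.605 m and h_c = 0.605 × 0.891007 = 0.539059 m.
A = 4.6 × 1.21 = 5.566 m².
Resultant F = γ·h_c·A = 11.22264 × 0.539059 × 5.566 = 33.6724 kN.
I_c = b·h³/12 = 4.6 × 1.21³/12 = 0.679098 m⁴.
Centre of pressure: y_p = y_c + I_c/(y_c·A) = 0.605 + 0.679098/(0.605 × 5.566) = 0.605 + 0.201667 = 0.806667 m along the plane.
The resultant acts 0.605 + 0.201667 = 0.806667 m (along the plate) below the hinge at the top edge, so the moment about the hinge is M = F × 0.806667 = 33.6724 × 0.806667 = 27.1624 kN·m.
A normal force at the bottom, 1.21 m from the hinge, must supply this moment: P = 27.1624/1.21 = 22.4483 kN.

P ≈ 22.45 kN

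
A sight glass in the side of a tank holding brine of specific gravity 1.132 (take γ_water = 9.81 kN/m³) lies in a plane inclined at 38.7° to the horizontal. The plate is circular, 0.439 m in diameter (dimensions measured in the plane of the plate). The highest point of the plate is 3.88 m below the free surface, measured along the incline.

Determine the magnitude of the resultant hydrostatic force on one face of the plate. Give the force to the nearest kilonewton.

γ = 1.132 × 9.81 = 11.10492 kN/m³.
Let θ = 38.7° be the plate's angle to the horizontal; measure y along the incline from where the plane meets the free surface. Vertical depth h = y·sinθ with sinθ = 0.625243.
The centroid is at the centre, 0.2195 m below the top of the plate, so y_c = 3.88 + 0.2195 = 4.0995 m and h_c = 4.0995 × 0.625243 = 2.56318 m.
A = π(0.2195)² = 0.151363 m².
Resultant F = γ·h_c·A = 11.10492 × 2.56318 × 0.151363 = 4.30838 kN.

F ≈ 4 kN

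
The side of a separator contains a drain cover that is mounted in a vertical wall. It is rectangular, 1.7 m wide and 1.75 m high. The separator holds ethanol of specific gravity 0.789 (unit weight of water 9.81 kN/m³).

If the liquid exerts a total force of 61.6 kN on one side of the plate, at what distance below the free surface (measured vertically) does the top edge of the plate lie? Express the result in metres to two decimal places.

γ = 0.789 × 9.81 = 7.74009 kN/m³.
A = 1.7 × 1.75 = 2.975 m².
From F = γ·h_c·A, the centroid depth is h_c = 61.6/(7.74009 × 2.975) = 2.67515 m.
The centroid lies 1.75/2 = 0.875 m below the top edge, so the top edge sits at h_top = 2.67515 − 0.875 = 1.80015 m below the surface.

d_top ≈ 1.80 m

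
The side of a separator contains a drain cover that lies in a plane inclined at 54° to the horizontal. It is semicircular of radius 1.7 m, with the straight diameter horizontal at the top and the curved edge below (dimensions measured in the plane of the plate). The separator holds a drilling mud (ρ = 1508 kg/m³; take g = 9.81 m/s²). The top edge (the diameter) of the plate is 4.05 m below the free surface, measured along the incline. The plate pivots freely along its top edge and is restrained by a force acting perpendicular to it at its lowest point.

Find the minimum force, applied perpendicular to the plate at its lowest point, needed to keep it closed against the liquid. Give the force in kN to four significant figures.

P ≈ 116.5 kN

γ = ρg = 1508 × 9.81 / 1000 = 14.79348 kN/m³.
Let θ = 54° be the plate's angle to the horizontal; measure y along the incline from where the plane meets the free surface. Vertical depth h = y·sinθ with sinθ = 0.809017.
The centroid of a semicircle lies 4r/(3π) = 0.721502 m from the diameter, here below the top edge, so y_c = 4.05 + 0.721502 = 4.7715 m and h_c = 4.7715 × 0.809017 = 3.86022 m.
A = πr²/2 = π × 1.7²/2 = 4.5396 m².
Resultant F = γ·h_c·A = 14.79348 × 3.86022 × 4.5396 = 259.239 kN.
I_c = (π/8 − 8/(9π))·r⁴ = 0.109757 × 1.7⁴ = 0.916701 m⁴.
Centre of pressure: y_p = y_c + I_c/(y_c·A) = 4.7715 + 0.916701/(4.7715 × 4.5396) = 4.7715 + 0.0423209 = 4.81382 m along the plane.
The resultant acts 0.721502 + 0.0423209 = 0.763823 m (along the plate) below the hinge at the top edge, so the moment about the hinge is M = F × 0.763823 = 259.239 × 0.763823 = 198.013 kN·m.
A normal force at the bottom, 1.7 m from the hinge, must supply this moment: P = 198.013/1.7 = 116.478 kN.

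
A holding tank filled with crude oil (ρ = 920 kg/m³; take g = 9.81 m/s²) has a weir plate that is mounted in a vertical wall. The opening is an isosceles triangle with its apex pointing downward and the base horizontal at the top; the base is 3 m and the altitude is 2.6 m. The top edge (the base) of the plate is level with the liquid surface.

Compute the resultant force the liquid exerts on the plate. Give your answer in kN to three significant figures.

γ = ρg = 920 × 9.81 / 1000 = 9.0252 kN/m³.
With the apex down, the centroid sits h/3 = 2.6/3 = 0.866667 m below the base (the top edge), so the centroid depth is h_c = 0.866667 m.
A = ½ × 3 × 2.6 = 3.9 m².
Resultant F = γ·h_c·A = 9.0252 × 0.866667 × 3.9 = 30.5052 kN.

F ≈ 30.5 kN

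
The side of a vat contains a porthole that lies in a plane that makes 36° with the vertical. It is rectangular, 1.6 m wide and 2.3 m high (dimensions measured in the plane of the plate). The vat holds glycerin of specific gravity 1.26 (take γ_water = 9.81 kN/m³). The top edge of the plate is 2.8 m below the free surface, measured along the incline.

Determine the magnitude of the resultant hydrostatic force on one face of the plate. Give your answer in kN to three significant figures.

F ≈ 145 kN

γ = 1.26 × 9.81 = 12.3606 kN/m³.
The plate makes 36° with the vertical, i.e. θ = 90° − 36° = 54° to the horizontal. Measuring y along the incline from the free-surface line, vertical depth h = y·sinθ with sinθ = 0.809017.
The centroid lies 2.3/2 = 1.15 m below the top edge, so y_c = 2.8 + 1.15 = 3.95 m and h_c = 3.95 × 0.809017 = 3.19562 m.
A = 1.6 × 2.3 = 3.68 m².
Resultant F = γ·h_c·A = 12.3606 × 3.19562 × 3.68 = 145.359 kN.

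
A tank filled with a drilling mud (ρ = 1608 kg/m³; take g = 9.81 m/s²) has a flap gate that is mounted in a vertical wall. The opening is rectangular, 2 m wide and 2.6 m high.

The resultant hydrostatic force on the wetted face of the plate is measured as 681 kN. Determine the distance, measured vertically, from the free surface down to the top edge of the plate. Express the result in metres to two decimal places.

γ = ρg = 1608 × 9.81 / 1000 = 15.77448 kN/m³.
A = 2 × 2.6 = 5.2 m².
From F = γ·h_c·A, the centroid depth is h_c = 681/(15.77448 × 5.2) = 8.30211 m.
The centroid lies 2.6/2 = 1.3 m below the top edge, so the top edge sits at h_top = 8.30211 − 1.3 = 7.00211 m below the surface.

d_top ≈ 7.00 m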